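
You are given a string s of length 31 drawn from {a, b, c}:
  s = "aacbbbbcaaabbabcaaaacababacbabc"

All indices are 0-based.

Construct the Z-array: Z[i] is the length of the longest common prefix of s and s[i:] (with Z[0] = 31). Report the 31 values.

[31, 1, 0, 0, 0, 0, 0, 0, 2, 2, 1, 0, 0, 1, 0, 0, 2, 2, 3, 1, 0, 1, 0, 1, 0, 1, 0, 0, 1, 0, 0]

Z[0]=31
i=1: fresh scan; Z[1]=1 scan→box=[1,2)
i=2: fresh scan; Z[2]=0
i=3: fresh scan; Z[3]=0
i=4: fresh scan; Z[4]=0
i=5: fresh scan; Z[5]=0
i=6: fresh scan; Z[6]=0
i=7: fresh scan; Z[7]=0
i=8: fresh scan; Z[8]=2 scan→box=[8,10)
i=9: min(r-i=1, Z[1]=1)=1; Z[9]=2 scan→box=[9,11)
i=10: min(r-i=1, Z[1]=1)=1; Z[10]=1
i=11: fresh scan; Z[11]=0
i=12: fresh scan; Z[12]=0
i=13: fresh scan; Z[13]=1 scan→box=[13,14)
i=14: fresh scan; Z[14]=0
i=15: fresh scan; Z[15]=0
i=16: fresh scan; Z[16]=2 scan→box=[16,18)
i=17: min(r-i=1, Z[1]=1)=1; Z[17]=2 scan→box=[17,19)
i=18: min(r-i=1, Z[1]=1)=1; Z[18]=3 scan→box=[18,21)
i=19: min(r-i=2, Z[1]=1)=1; Z[19]=1
i=20: min(r-i=1, Z[2]=0)=0; Z[20]=0
i=21: fresh scan; Z[21]=1 scan→box=[21,22)
i=22: fresh scan; Z[22]=0
i=23: fresh scan; Z[23]=1 scan→box=[23,24)
i=24: fresh scan; Z[24]=0
i=25: fresh scan; Z[25]=1 scan→box=[25,26)
i=26: fresh scan; Z[26]=0
i=27: fresh scan; Z[27]=0
i=28: fresh scan; Z[28]=1 scan→box=[28,29)
i=29: fresh scan; Z[29]=0
i=30: fresh scan; Z[30]=0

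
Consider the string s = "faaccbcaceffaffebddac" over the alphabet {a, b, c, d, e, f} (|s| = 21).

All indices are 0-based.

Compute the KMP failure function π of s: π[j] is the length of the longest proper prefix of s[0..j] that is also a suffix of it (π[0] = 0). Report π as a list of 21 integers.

π[0] = 0
j=1 s[j]='a': π[1]=0 (border '')
j=2 s[j]='a': π[2]=0 (border '')
j=3 s[j]='c': π[3]=0 (border '')
j=4 s[j]='c': π[4]=0 (border '')
j=5 s[j]='b': π[5]=0 (border '')
j=6 s[j]='c': π[6]=0 (border '')
j=7 s[j]='a': π[7]=0 (border '')
j=8 s[j]='c': π[8]=0 (border '')
j=9 s[j]='e': π[9]=0 (border '')
j=10 s[j]='f': π[10]=1 (border 'f')
j=11 s[j]='f': k: 1→0; π[11]=1 (border 'f')
j=12 s[j]='a': π[12]=2 (border 'fa')
j=13 s[j]='f': k: 2→0; π[13]=1 (border 'f')
j=14 s[j]='f': k: 1→0; π[14]=1 (border 'f')
j=15 s[j]='e': k: 1→0; π[15]=0 (border '')
j=16 s[j]='b': π[16]=0 (border '')
j=17 s[j]='d': π[17]=0 (border '')
j=18 s[j]='d': π[18]=0 (border '')
j=19 s[j]='a': π[19]=0 (border '')
j=20 s[j]='c': π[20]=0 (border '')

[0, 0, 0, 0, 0, 0, 0, 0, 0, 0, 1, 1, 2, 1, 1, 0, 0, 0, 0, 0, 0]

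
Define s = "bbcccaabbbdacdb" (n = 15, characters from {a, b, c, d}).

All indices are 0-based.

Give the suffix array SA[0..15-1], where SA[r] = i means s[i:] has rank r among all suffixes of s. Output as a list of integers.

[5, 6, 11, 14, 7, 0, 8, 1, 9, 4, 3, 2, 12, 10, 13]

rank | idx | suffix
   0 |   5 | aabbbdacdb
   1 |   6 | abbbdacdb
   2 |  11 | acdb
   3 |  14 | b
   4 |   7 | bbbdacdb
   5 |   0 | bbcccaabbbdacdb
   6 |   8 | bbdacdb
   7 |   1 | bcccaabbbdacdb
   8 |   9 | bdacdb
   9 |   4 | caabbbdacdb
  10 |   3 | ccaabbbdacdb
  11 |   2 | cccaabbbdacdb
  12 |  12 | cdb
  13 |  10 | dacdb
  14 |  13 | db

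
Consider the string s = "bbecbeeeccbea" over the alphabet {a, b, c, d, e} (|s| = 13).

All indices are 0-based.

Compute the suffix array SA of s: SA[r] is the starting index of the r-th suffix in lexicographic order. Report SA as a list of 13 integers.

[12, 0, 10, 1, 4, 9, 3, 8, 11, 2, 7, 6, 5]

rank | idx | suffix
   0 |  12 | a
   1 |   0 | bbecbeeeccbea
   2 |  10 | bea
   3 |   1 | becbeeeccbea
   4 |   4 | beeeccbea
   5 |   9 | cbea
   6 |   3 | cbeeeccbea
   7 |   8 | ccbea
   8 |  11 | ea
   9 |   2 | ecbeeeccbea
  10 |   7 | eccbea
  11 |   6 | eeccbea
  12 |   5 | eeeccbea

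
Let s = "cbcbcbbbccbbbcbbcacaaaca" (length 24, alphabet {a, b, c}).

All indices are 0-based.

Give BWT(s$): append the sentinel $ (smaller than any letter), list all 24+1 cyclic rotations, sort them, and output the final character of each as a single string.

rank  rotation                   last
    0  $cbcbcbbbccbbbcbbcacaaaca  a
    1  a$cbcbcbbbccbbbcbbcacaaac  c
    2  aaaca$cbcbcbbbccbbbcbbcac  c
    3  aaca$cbcbcbbbccbbbcbbcaca  a
    4  aca$cbcbcbbbccbbbcbbcacaa  a
    5  acaaaca$cbcbcbbbccbbbcbbc  c
    6  bbbcbbcacaaaca$cbcbcbbbcc  c
    7  bbbccbbbcbbcacaaaca$cbcbc  c
    8  bbcacaaaca$cbcbcbbbccbbbc  c
    9  bbcbbcacaaaca$cbcbcbbbccb  b
   10  bbccbbbcbbcacaaaca$cbcbcb  b
   11  bcacaaaca$cbcbcbbbccbbbcb  b
   12  bcbbbccbbbcbbcacaaaca$cbc  c
   13  bcbbcacaaaca$cbcbcbbbccbb  b
   14  bcbcbbbccbbbcbbcacaaaca$c  c
   15  bccbbbcbbcacaaaca$cbcbcbb  b
   16  ca$cbcbcbbbccbbbcbbcacaaa  a
   17  caaaca$cbcbcbbbccbbbcbbca  a
   18  cacaaaca$cbcbcbbbccbbbcbb  b
   19  cbbbcbbcacaaaca$cbcbcbbbc  c
   20  cbbbccbbbcbbcacaaaca$cbcb  b
   21  cbbcacaaaca$cbcbcbbbccbbb  b
   22  cbcbbbccbbbcbbcacaaaca$cb  b
   23  cbcbcbbbccbbbcbbcacaaaca$  $
   24  ccbbbcbbcacaaaca$cbcbcbbb  b

accaaccccbbbcbcbaabcbbb$b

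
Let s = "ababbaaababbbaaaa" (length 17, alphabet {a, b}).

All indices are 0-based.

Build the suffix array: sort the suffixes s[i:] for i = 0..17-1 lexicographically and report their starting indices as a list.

rank→(start, suffix):
  0 → (16, 'a')
  1 → (15, 'aa')
  2 → (14, 'aaa')
  3 → (13, 'aaaa')
  4 → (5, 'aaababbbaaaa')
  5 → (6, 'aababbbaaaa')
  6 → (0, 'ababbaaababbbaaaa')
  7 → (7, 'ababbbaaaa')
  8 → (2, 'abbaaababbbaaaa')
  9 → (9, 'abbbaaaa')
  10 → (12, 'baaaa')
  11 → (4, 'baaababbbaaaa')
  12 → (1, 'babbaaababbbaaaa')
  13 → (8, 'babbbaaaa')
  14 → (11, 'bbaaaa')
  15 → (3, 'bbaaababbbaaaa')
  16 → (10, 'bbbaaaa')

[16, 15, 14, 13, 5, 6, 0, 7, 2, 9, 12, 4, 1, 8, 11, 3, 10]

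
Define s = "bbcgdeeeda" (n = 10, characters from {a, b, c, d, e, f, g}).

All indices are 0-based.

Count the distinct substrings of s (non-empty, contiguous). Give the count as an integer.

50

rank | idx | suffix
   0 |   9 | a
   1 |   0 | bbcgdeeeda
   2 |   1 | bcgdeeeda
   3 |   2 | cgdeeeda
   4 |   8 | da
   5 |   4 | deeeda
   6 |   7 | eda
   7 |   6 | eeda
   8 |   5 | eeeda
   9 |   3 | gdeeeda

SA = [9, 0, 1, 2, 8, 4, 7, 6, 5, 3]
i: (SA[i-1],SA[i]) lcp shared
  1: (9,0) 0 ''
  2: (0,1) 1 'b'
  3: (1,2) 0 ''
  4: (2,8) 0 ''
  5: (8,4) 1 'd'
  6: (4,7) 0 ''
  7: (7,6) 1 'e'
  8: (6,5) 2 'ee'
  9: (5,3) 0 ''

n(n+1)/2 = 10·11/2 = 55
Σ LCP = 0 + 0 + 1 + 0 + 0 + 1 + 0 + 1 + 2 + 0 = 5
distinct = 55 − 5 = 50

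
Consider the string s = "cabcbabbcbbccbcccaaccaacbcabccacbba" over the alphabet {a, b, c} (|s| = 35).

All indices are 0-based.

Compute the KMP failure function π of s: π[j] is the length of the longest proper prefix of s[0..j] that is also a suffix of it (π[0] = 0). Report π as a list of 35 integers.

[0, 0, 0, 1, 0, 0, 0, 0, 1, 0, 0, 1, 1, 0, 1, 1, 1, 2, 0, 1, 1, 2, 0, 1, 0, 1, 2, 3, 4, 1, 2, 1, 0, 0, 0]

π[0] = 0
j=1 s[j]='a': π[1]=0 (border '')
j=2 s[j]='b': π[2]=0 (border '')
j=3 s[j]='c': π[3]=1 (border 'c')
j=4 s[j]='b': k: 1→0; π[4]=0 (border '')
j=5 s[j]='a': π[5]=0 (border '')
j=6 s[j]='b': π[6]=0 (border '')
j=7 s[j]='b': π[7]=0 (border '')
j=8 s[j]='c': π[8]=1 (border 'c')
j=9 s[j]='b': k: 1→0; π[9]=0 (border '')
j=10 s[j]='b': π[10]=0 (border '')
j=11 s[j]='c': π[11]=1 (border 'c')
j=12 s[j]='c': k: 1→0; π[12]=1 (border 'c')
j=13 s[j]='b': k: 1→0; π[13]=0 (border '')
j=14 s[j]='c': π[14]=1 (border 'c')
j=15 s[j]='c': k: 1→0; π[15]=1 (border 'c')
j=16 s[j]='c': k: 1→0; π[16]=1 (border 'c')
j=17 s[j]='a': π[17]=2 (border 'ca')
j=18 s[j]='a': k: 2→0; π[18]=0 (border '')
j=19 s[j]='c': π[19]=1 (border 'c')
j=20 s[j]='c': k: 1→0; π[20]=1 (border 'c')
j=21 s[j]='a': π[21]=2 (border 'ca')
j=22 s[j]='a': k: 2→0; π[22]=0 (border '')
j=23 s[j]='c': π[23]=1 (border 'c')
j=24 s[j]='b': k: 1→0; π[24]=0 (border '')
j=25 s[j]='c': π[25]=1 (border 'c')
j=26 s[j]='a': π[26]=2 (border 'ca')
j=27 s[j]='b': π[27]=3 (border 'cab')
j=28 s[j]='c': π[28]=4 (border 'cabc')
j=29 s[j]='c': k: 4→1→0; π[29]=1 (border 'c')
j=30 s[j]='a': π[30]=2 (border 'ca')
j=31 s[j]='c': k: 2→0; π[31]=1 (border 'c')
j=32 s[j]='b': k: 1→0; π[32]=0 (border '')
j=33 s[j]='b': π[33]=0 (border '')
j=34 s[j]='a': π[34]=0 (border '')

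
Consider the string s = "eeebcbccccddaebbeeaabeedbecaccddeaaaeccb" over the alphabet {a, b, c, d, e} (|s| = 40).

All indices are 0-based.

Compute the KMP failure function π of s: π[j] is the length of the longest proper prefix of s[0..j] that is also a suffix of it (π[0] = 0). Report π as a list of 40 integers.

π[0] = 0
j=1 s[j]='e': π[1]=1 (border 'e')
j=2 s[j]='e': π[2]=2 (border 'ee')
j=3 s[j]='b': k: 2→1→0; π[3]=0 (border '')
j=4 s[j]='c': π[4]=0 (border '')
j=5 s[j]='b': π[5]=0 (border '')
j=6 s[j]='c': π[6]=0 (border '')
j=7 s[j]='c': π[7]=0 (border '')
j=8 s[j]='c': π[8]=0 (border '')
j=9 s[j]='c': π[9]=0 (border '')
j=10 s[j]='d': π[10]=0 (border '')
j=11 s[j]='d': π[11]=0 (border '')
j=12 s[j]='a': π[12]=0 (border '')
j=13 s[j]='e': π[13]=1 (border 'e')
j=14 s[j]='b': k: 1→0; π[14]=0 (border '')
j=15 s[j]='b': π[15]=0 (border '')
j=16 s[j]='e': π[16]=1 (border 'e')
j=17 s[j]='e': π[17]=2 (border 'ee')
j=18 s[j]='a': k: 2→1→0; π[18]=0 (border '')
j=19 s[j]='a': π[19]=0 (border '')
j=20 s[j]='b': π[20]=0 (border '')
j=21 s[j]='e': π[21]=1 (border 'e')
j=22 s[j]='e': π[22]=2 (border 'ee')
j=23 s[j]='d': k: 2→1→0; π[23]=0 (border '')
j=24 s[j]='b': π[24]=0 (border '')
j=25 s[j]='e': π[25]=1 (border 'e')
j=26 s[j]='c': k: 1→0; π[26]=0 (border '')
j=27 s[j]='a': π[27]=0 (border '')
j=28 s[j]='c': π[28]=0 (border '')
j=29 s[j]='c': π[29]=0 (border '')
j=30 s[j]='d': π[30]=0 (border '')
j=31 s[j]='d': π[31]=0 (border '')
j=32 s[j]='e': π[32]=1 (border 'e')
j=33 s[j]='a': k: 1→0; π[33]=0 (border '')
j=34 s[j]='a': π[34]=0 (border '')
j=35 s[j]='a': π[35]=0 (border '')
j=36 s[j]='e': π[36]=1 (border 'e')
j=37 s[j]='c': k: 1→0; π[37]=0 (border '')
j=38 s[j]='c': π[38]=0 (border '')
j=39 s[j]='b': π[39]=0 (border '')

[0, 1, 2, 0, 0, 0, 0, 0, 0, 0, 0, 0, 0, 1, 0, 0, 1, 2, 0, 0, 0, 1, 2, 0, 0, 1, 0, 0, 0, 0, 0, 0, 1, 0, 0, 0, 1, 0, 0, 0]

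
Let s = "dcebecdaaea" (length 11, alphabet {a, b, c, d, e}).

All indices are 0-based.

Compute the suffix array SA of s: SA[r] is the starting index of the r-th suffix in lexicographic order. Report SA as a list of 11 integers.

[10, 7, 8, 3, 5, 1, 6, 0, 9, 2, 4]

rank | idx | suffix
   0 |  10 | a
   1 |   7 | aaea
   2 |   8 | aea
   3 |   3 | becdaaea
   4 |   5 | cdaaea
   5 |   1 | cebecdaaea
   6 |   6 | daaea
   7 |   0 | dcebecdaaea
   8 |   9 | ea
   9 |   2 | ebecdaaea
  10 |   4 | ecdaaea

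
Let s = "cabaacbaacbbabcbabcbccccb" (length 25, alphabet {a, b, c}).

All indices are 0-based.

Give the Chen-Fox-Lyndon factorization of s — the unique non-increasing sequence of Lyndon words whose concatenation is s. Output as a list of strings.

["c", "ab", "aacbaacbbabcbabcbccccb"]

emit factor 1: 'c' (i=0, period=1)
emit factor 2: 'ab' (i=1, period=2)
emit factor 3: 'aacbaacbbabcbabcbccccb' (i=3, period=22)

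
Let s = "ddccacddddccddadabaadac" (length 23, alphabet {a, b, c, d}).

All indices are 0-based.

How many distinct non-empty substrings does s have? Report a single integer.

240

rank | idx | suffix
   0 |  18 | aadac
   1 |  16 | abaadac
   2 |  21 | ac
   3 |   4 | acddddccddadabaadac
   4 |  14 | adabaadac
   5 |  19 | adac
   6 |  17 | baadac
   7 |  22 | c
   8 |   3 | cacddddccddadabaadac
   9 |   2 | ccacddddccddadabaadac
  10 |  10 | ccddadabaadac
  11 |  11 | cddadabaadac
  12 |   5 | cddddccddadabaadac
  13 |  15 | dabaadac
  14 |  20 | dac
  15 |  13 | dadabaadac
  16 |   1 | dccacddddccddadabaadac
  17 |   9 | dccddadabaadac
  18 |  12 | ddadabaadac
  19 |   0 | ddccacddddccddadabaadac
  20 |   8 | ddccddadabaadac
  21 |   7 | dddccddadabaadac
  22 |   6 | ddddccddadabaadac

SA = [18, 16, 21, 4, 14, 19, 17, 22, 3, 2, 10, 11, 5, 15, 20, 13, 1, 9, 12, 0, 8, 7, 6]
[i] adj suffixes → lcp
  [1] 18/16 → 1 ('a')
  [2] 16/21 → 1 ('a')
  [3] 21/4 → 2 ('ac')
  [4] 4/14 → 1 ('a')
  [5] 14/19 → 3 ('ada')
  [6] 19/17 → 0 ('')
  [7] 17/22 → 0 ('')
  [8] 22/3 → 1 ('c')
  [9] 3/2 → 1 ('c')
  [10] 2/10 → 2 ('cc')
  [11] 10/11 → 1 ('c')
  [12] 11/5 → 3 ('cdd')
  [13] 5/15 → 0 ('')
  [14] 15/20 → 2 ('da')
  [15] 20/13 → 2 ('da')
  [16] 13/1 → 1 ('d')
  [17] 1/9 → 3 ('dcc')
  [18] 9/12 → 1 ('d')
  [19] 12/0 → 2 ('dd')
  [20] 0/8 → 4 ('ddcc')
  [21] 8/7 → 2 ('dd')
  [22] 7/6 → 3 ('ddd')

n(n+1)/2 = 23·24/2 = 276
Σ LCP = 0 + 1 + 1 + 2 + 1 + 3 + 0 + 0 + 1 + 1 + 2 + 1 + 3 + 0 + 2 + 2 + 1 + 3 + 1 + 2 + 4 + 2 + 3 = 36
distinct = 276 − 36 = 240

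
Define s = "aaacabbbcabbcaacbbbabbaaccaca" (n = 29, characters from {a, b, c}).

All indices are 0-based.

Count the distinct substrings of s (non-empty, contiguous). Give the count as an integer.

rank | idx | suffix
   0 |  28 | a
   1 |   0 | aaacabbbcabbcaacbbbabbaaccaca
   2 |   1 | aacabbbcabbcaacbbbabbaaccaca
   3 |  13 | aacbbbabbaaccaca
   4 |  22 | aaccaca
   5 |  19 | abbaaccaca
   6 |   4 | abbbcabbcaacbbbabbaaccaca
   7 |   9 | abbcaacbbbabbaaccaca
   8 |  26 | aca
   9 |   2 | acabbbcabbcaacbbbabbaaccaca
  10 |  14 | acbbbabbaaccaca
  11 |  23 | accaca
  12 |  21 | baaccaca
  13 |  18 | babbaaccaca
  14 |  20 | bbaaccaca
  15 |  17 | bbabbaaccaca
  16 |  16 | bbbabbaaccaca
  17 |   5 | bbbcabbcaacbbbabbaaccaca
  18 |  10 | bbcaacbbbabbaaccaca
  19 |   6 | bbcabbcaacbbbabbaaccaca
  20 |  11 | bcaacbbbabbaaccaca
  21 |   7 | bcabbcaacbbbabbaaccaca
  22 |  27 | ca
  23 |  12 | caacbbbabbaaccaca
  24 |   3 | cabbbcabbcaacbbbabbaaccaca
  25 |   8 | cabbcaacbbbabbaaccaca
  26 |  25 | caca
  27 |  15 | cbbbabbaaccaca
  28 |  24 | ccaca

SA = [28, 0, 1, 13, 22, 19, 4, 9, 26, 2, 14, 23, 21, 18, 20, 17, 16, 5, 10, 6, 11, 7, 27, 12, 3, 8, 25, 15, 24]
i: (SA[i-1],SA[i]) lcp shared
  1: (28,0) 1 'a'
  2: (0,1) 2 'aa'
  3: (1,13) 3 'aac'
  4: (13,22) 3 'aac'
  5: (22,19) 1 'a'
  6: (19,4) 3 'abb'
  7: (4,9) 3 'abb'
  8: (9,26) 1 'a'
  9: (26,2) 3 'aca'
  10: (2,14) 2 'ac'
  11: (14,23) 2 'ac'
  12: (23,21) 0 ''
  13: (21,18) 2 'ba'
  14: (18,20) 1 'b'
  15: (20,17) 3 'bba'
  16: (17,16) 2 'bb'
  17: (16,5) 3 'bbb'
  18: (5,10) 2 'bb'
  19: (10,6) 4 'bbca'
  20: (6,11) 1 'b'
  21: (11,7) 3 'bca'
  22: (7,27) 0 ''
  23: (27,12) 2 'ca'
  24: (12,3) 2 'ca'
  25: (3,8) 4 'cabb'
  26: (8,25) 2 'ca'
  27: (25,15) 1 'c'
  28: (15,24) 1 'c'

n(n+1)/2 = 29·30/2 = 435
Σ LCP = 0 + 1 + 2 + 3 + 3 + 1 + 3 + 3 + 1 + 3 + 2 + 2 + 0 + 2 + 1 + 3 + 2 + 3 + 2 + 4 + 1 + 3 + 0 + 2 + 2 + 4 + 2 + 1 + 1 = 57
distinct = 435 − 57 = 378

378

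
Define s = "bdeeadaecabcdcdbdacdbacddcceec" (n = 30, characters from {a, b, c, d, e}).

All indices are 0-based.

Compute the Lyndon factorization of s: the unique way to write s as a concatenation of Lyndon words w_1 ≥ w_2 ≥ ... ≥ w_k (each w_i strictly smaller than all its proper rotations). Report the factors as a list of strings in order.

["bdee", "adaec", "abcdcdbdacdbacddcceec"]

emit factor 1: 'bdee' (i=0, period=4)
emit factor 2: 'adaec' (i=4, period=5)
emit factor 3: 'abcdcdbdacdbacddcceec' (i=9, period=21)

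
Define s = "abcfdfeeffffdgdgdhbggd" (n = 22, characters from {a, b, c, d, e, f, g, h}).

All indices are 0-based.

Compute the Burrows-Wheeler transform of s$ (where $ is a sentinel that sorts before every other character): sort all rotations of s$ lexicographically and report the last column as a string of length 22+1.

rank  rotation                 last
    0  $abcfdfeeffffdgdgdhbggd  d
    1  abcfdfeeffffdgdgdhbggd$  $
    2  bcfdfeeffffdgdgdhbggd$a  a
    3  bggd$abcfdfeeffffdgdgdh  h
    4  cfdfeeffffdgdgdhbggd$ab  b
    5  d$abcfdfeeffffdgdgdhbgg  g
    6  dfeeffffdgdgdhbggd$abcf  f
    7  dgdgdhbggd$abcfdfeeffff  f
    8  dgdhbggd$abcfdfeeffffdg  g
    9  dhbggd$abcfdfeeffffdgdg  g
   10  eeffffdgdgdhbggd$abcfdf  f
   11  effffdgdgdhbggd$abcfdfe  e
   12  fdfeeffffdgdgdhbggd$abc  c
   13  fdgdgdhbggd$abcfdfeefff  f
   14  feeffffdgdgdhbggd$abcfd  d
   15  ffdgdgdhbggd$abcfdfeeff  f
   16  fffdgdgdhbggd$abcfdfeef  f
   17  ffffdgdgdhbggd$abcfdfee  e
   18  gd$abcfdfeeffffdgdgdhbg  g
   19  gdgdhbggd$abcfdfeeffffd  d
   20  gdhbggd$abcfdfeeffffdgd  d
   21  ggd$abcfdfeeffffdgdgdhb  b
   22  hbggd$abcfdfeeffffdgdgd  d

d$ahbgffggfecfdffegddbd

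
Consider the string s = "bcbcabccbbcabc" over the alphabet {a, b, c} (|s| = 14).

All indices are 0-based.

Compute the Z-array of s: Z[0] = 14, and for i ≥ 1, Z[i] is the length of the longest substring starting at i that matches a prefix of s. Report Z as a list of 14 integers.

Z[0]=14
i=1: outside box; Z[1]=0
i=2: outside box; Z[2]=2 scan→box=[2,4)
i=3: min(r-i=1, Z[1]=0)=0; Z[3]=0
i=4: outside box; Z[4]=0
i=5: outside box; Z[5]=2 scan→box=[5,7)
i=6: min(r-i=1, Z[1]=0)=0; Z[6]=0
i=7: outside box; Z[7]=0
i=8: outside box; Z[8]=1 scan→box=[8,9)
i=9: outside box; Z[9]=2 scan→box=[9,11)
i=10: min(r-i=1, Z[1]=0)=0; Z[10]=0
i=11: outside box; Z[11]=0
i=12: outside box; Z[12]=2 scan→box=[12,14)
i=13: min(r-i=1, Z[1]=0)=0; Z[13]=0

[14, 0, 2, 0, 0, 2, 0, 0, 1, 2, 0, 0, 2, 0]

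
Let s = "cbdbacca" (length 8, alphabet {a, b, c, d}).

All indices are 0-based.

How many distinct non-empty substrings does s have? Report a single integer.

rank | idx | suffix
   0 |   7 | a
   1 |   4 | acca
   2 |   3 | bacca
   3 |   1 | bdbacca
   4 |   6 | ca
   5 |   0 | cbdbacca
   6 |   5 | cca
   7 |   2 | dbacca

SA = [7, 4, 3, 1, 6, 0, 5, 2]
[i] adj suffixes → lcp
  [1] 7/4 → 1 ('a')
  [2] 4/3 → 0 ('')
  [3] 3/1 → 1 ('b')
  [4] 1/6 → 0 ('')
  [5] 6/0 → 1 ('c')
  [6] 0/5 → 1 ('c')
  [7] 5/2 → 0 ('')

n(n+1)/2 = 8·9/2 = 36
Σ LCP = 0 + 1 + 0 + 1 + 0 + 1 + 1 + 0 = 4
distinct = 36 − 4 = 32

32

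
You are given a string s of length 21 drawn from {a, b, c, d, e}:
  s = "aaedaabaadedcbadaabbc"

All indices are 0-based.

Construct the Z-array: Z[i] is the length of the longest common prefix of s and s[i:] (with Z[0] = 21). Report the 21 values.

[21, 1, 0, 0, 2, 1, 0, 2, 1, 0, 0, 0, 0, 0, 1, 0, 2, 1, 0, 0, 0]

Z[0]=21
i=1: fresh scan; Z[1]=1 extend→box=[1,2)
i=2: fresh scan; Z[2]=0
i=3: fresh scan; Z[3]=0
i=4: fresh scan; Z[4]=2 extend→box=[4,6)
i=5: min(r-i=1, Z[1]=1)=1; Z[5]=1
i=6: fresh scan; Z[6]=0
i=7: fresh scan; Z[7]=2 extend→box=[7,9)
i=8: min(r-i=1, Z[1]=1)=1; Z[8]=1
i=9: fresh scan; Z[9]=0
i=10: fresh scan; Z[10]=0
i=11: fresh scan; Z[11]=0
i=12: fresh scan; Z[12]=0
i=13: fresh scan; Z[13]=0
i=14: fresh scan; Z[14]=1 extend→box=[14,15)
i=15: fresh scan; Z[15]=0
i=16: fresh scan; Z[16]=2 extend→box=[16,18)
i=17: min(r-i=1, Z[1]=1)=1; Z[17]=1
i=18: fresh scan; Z[18]=0
i=19: fresh scan; Z[19]=0
i=20: fresh scan; Z[20]=0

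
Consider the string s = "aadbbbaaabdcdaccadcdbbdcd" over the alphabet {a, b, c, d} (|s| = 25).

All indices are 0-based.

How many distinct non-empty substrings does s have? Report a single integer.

288

rank | idx | suffix
   0 |   6 | aaabdcdaccadcdbbdcd
   1 |   7 | aabdcdaccadcdbbdcd
   2 |   0 | aadbbbaaabdcdaccadcdbbdcd
   3 |   8 | abdcdaccadcdbbdcd
   4 |  13 | accadcdbbdcd
   5 |   1 | adbbbaaabdcdaccadcdbbdcd
   6 |  16 | adcdbbdcd
   7 |   5 | baaabdcdaccadcdbbdcd
   8 |   4 | bbaaabdcdaccadcdbbdcd
   9 |   3 | bbbaaabdcdaccadcdbbdcd
  10 |  20 | bbdcd
  11 |  21 | bdcd
  12 |   9 | bdcdaccadcdbbdcd
  13 |  15 | cadcdbbdcd
  14 |  14 | ccadcdbbdcd
  15 |  23 | cd
  16 |  11 | cdaccadcdbbdcd
  17 |  18 | cdbbdcd
  18 |  24 | d
  19 |  12 | daccadcdbbdcd
  20 |   2 | dbbbaaabdcdaccadcdbbdcd
  21 |  19 | dbbdcd
  22 |  22 | dcd
  23 |  10 | dcdaccadcdbbdcd
  24 |  17 | dcdbbdcd

SA = [6, 7, 0, 8, 13, 1, 16, 5, 4, 3, 20, 21, 9, 15, 14, 23, 11, 18, 24, 12, 2, 19, 22, 10, 17]
[i] adj suffixes → lcp
  [1] 6/7 → 2 ('aa')
  [2] 7/0 → 2 ('aa')
  [3] 0/8 → 1 ('a')
  [4] 8/13 → 1 ('a')
  [5] 13/1 → 1 ('a')
  [6] 1/16 → 2 ('ad')
  [7] 16/5 → 0 ('')
  [8] 5/4 → 1 ('b')
  [9] 4/3 → 2 ('bb')
  [10] 3/20 → 2 ('bb')
  [11] 20/21 → 1 ('b')
  [12] 21/9 → 4 ('bdcd')
  [13] 9/15 → 0 ('')
  [14] 15/14 → 1 ('c')
  [15] 14/23 → 1 ('c')
  [16] 23/11 → 2 ('cd')
  [17] 11/18 → 2 ('cd')
  [18] 18/24 → 0 ('')
  [19] 24/12 → 1 ('d')
  [20] 12/2 → 1 ('d')
  [21] 2/19 → 3 ('dbb')
  [22] 19/22 → 1 ('d')
  [23] 22/10 → 3 ('dcd')
  [24] 10/17 → 3 ('dcd')

n(n+1)/2 = 25·26/2 = 325
Σ LCP = 0 + 2 + 2 + 1 + 1 + 1 + 2 + 0 + 1 + 2 + 2 + 1 + 4 + 0 + 1 + 1 + 2 + 2 + 0 + 1 + 1 + 3 + 1 + 3 + 3 = 37
distinct = 325 − 37 = 288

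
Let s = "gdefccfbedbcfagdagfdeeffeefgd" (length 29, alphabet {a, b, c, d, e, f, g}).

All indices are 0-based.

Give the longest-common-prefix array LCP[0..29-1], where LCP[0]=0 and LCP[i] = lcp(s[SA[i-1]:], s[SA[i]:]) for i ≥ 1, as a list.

[0, 2, 0, 1, 0, 1, 2, 0, 1, 1, 1, 2, 0, 1, 3, 1, 2, 2, 0, 1, 1, 1, 1, 1, 1, 0, 2, 2, 1]

rank→(start, suffix):
  0 → (13, 'agdagfdeeffeefgd')
  1 → (16, 'agfdeeffeefgd')
  2 → (10, 'bcfagdagfdeeffeefgd')
  3 → (7, 'bedbcfagdagfdeeffeefgd')
  4 → (4, 'ccfbedbcfagdagfdeeffeefgd')
  5 → (11, 'cfagdagfdeeffeefgd')
  6 → (5, 'cfbedbcfagdagfdeeffeefgd')
  7 → (28, 'd')
  8 → (15, 'dagfdeeffeefgd')
  9 → (9, 'dbcfagdagfdeeffeefgd')
  10 → (19, 'deeffeefgd')
  11 → (1, 'defccfbedbcfagdagfdeeffeefgd')
  12 → (8, 'edbcfagdagfdeeffeefgd')
  13 → (20, 'eeffeefgd')
  14 → (24, 'eefgd')
  15 → (2, 'efccfbedbcfagdagfdeeffeefgd')
  16 → (21, 'effeefgd')
  17 → (25, 'efgd')
  18 → (12, 'fagdagfdeeffeefgd')
  19 → (6, 'fbedbcfagdagfdeeffeefgd')
  20 → (3, 'fccfbedbcfagdagfdeeffeefgd')
  21 → (18, 'fdeeffeefgd')
  22 → (23, 'feefgd')
  23 → (22, 'ffeefgd')
  24 → (26, 'fgd')
  25 → (27, 'gd')
  26 → (14, 'gdagfdeeffeefgd')
  27 → (0, 'gdefccfbedbcfagdagfdeeffeefgd')
  28 → (17, 'gfdeeffeefgd')

SA = [13, 16, 10, 7, 4, 11, 5, 28, 15, 9, 19, 1, 8, 20, 24, 2, 21, 25, 12, 6, 3, 18, 23, 22, 26, 27, 14, 0, 17]
i: (SA[i-1],SA[i]) lcp shared
  1: (13,16) 2 'ag'
  2: (16,10) 0 ''
  3: (10,7) 1 'b'
  4: (7,4) 0 ''
  5: (4,11) 1 'c'
  6: (11,5) 2 'cf'
  7: (5,28) 0 ''
  8: (28,15) 1 'd'
  9: (15,9) 1 'd'
  10: (9,19) 1 'd'
  11: (19,1) 2 'de'
  12: (1,8) 0 ''
  13: (8,20) 1 'e'
  14: (20,24) 3 'eef'
  15: (24,2) 1 'e'
  16: (2,21) 2 'ef'
  17: (21,25) 2 'ef'
  18: (25,12) 0 ''
  19: (12,6) 1 'f'
  20: (6,3) 1 'f'
  21: (3,18) 1 'f'
  22: (18,23) 1 'f'
  23: (23,22) 1 'f'
  24: (22,26) 1 'f'
  25: (26,27) 0 ''
  26: (27,14) 2 'gd'
  27: (14,0) 2 'gd'
  28: (0,17) 1 'g'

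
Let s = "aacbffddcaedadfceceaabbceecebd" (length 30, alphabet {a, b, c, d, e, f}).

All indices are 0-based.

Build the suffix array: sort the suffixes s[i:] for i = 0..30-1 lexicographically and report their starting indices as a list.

[19, 0, 20, 1, 12, 9, 21, 22, 28, 3, 8, 2, 17, 26, 15, 23, 29, 11, 7, 6, 13, 18, 27, 16, 25, 10, 24, 14, 5, 4]

rank | idx | suffix
   0 |  19 | aabbceecebd
   1 |   0 | aacbffddcaedadfceceaabbceecebd
   2 |  20 | abbceecebd
   3 |   1 | acbffddcaedadfceceaabbceecebd
   4 |  12 | adfceceaabbceecebd
   5 |   9 | aedadfceceaabbceecebd
   6 |  21 | bbceecebd
   7 |  22 | bceecebd
   8 |  28 | bd
   9 |   3 | bffddcaedadfceceaabbceecebd
  10 |   8 | caedadfceceaabbceecebd
  11 |   2 | cbffddcaedadfceceaabbceecebd
  12 |  17 | ceaabbceecebd
  13 |  26 | cebd
  14 |  15 | ceceaabbceecebd
  15 |  23 | ceecebd
  16 |  29 | d
  17 |  11 | dadfceceaabbceecebd
  18 |   7 | dcaedadfceceaabbceecebd
  19 |   6 | ddcaedadfceceaabbceecebd
  20 |  13 | dfceceaabbceecebd
  21 |  18 | eaabbceecebd
  22 |  27 | ebd
  23 |  16 | eceaabbceecebd
  24 |  25 | ecebd
  25 |  10 | edadfceceaabbceecebd
  26 |  24 | eecebd
  27 |  14 | fceceaabbceecebd
  28 |   5 | fddcaedadfceceaabbceecebd
  29 |   4 | ffddcaedadfceceaabbceecebd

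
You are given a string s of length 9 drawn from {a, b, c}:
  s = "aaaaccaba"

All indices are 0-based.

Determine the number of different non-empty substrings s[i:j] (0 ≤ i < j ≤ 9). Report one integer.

rank→(start, suffix):
  0 → (8, 'a')
  1 → (0, 'aaaaccaba')
  2 → (1, 'aaaccaba')
  3 → (2, 'aaccaba')
  4 → (6, 'aba')
  5 → (3, 'accaba')
  6 → (7, 'ba')
  7 → (5, 'caba')
  8 → (4, 'ccaba')

SA = [8, 0, 1, 2, 6, 3, 7, 5, 4]
[i] adj suffixes → lcp
  [1] 8/0 → 1 ('a')
  [2] 0/1 → 3 ('aaa')
  [3] 1/2 → 2 ('aa')
  [4] 2/6 → 1 ('a')
  [5] 6/3 → 1 ('a')
  [6] 3/7 → 0 ('')
  [7] 7/5 → 0 ('')
  [8] 5/4 → 1 ('c')

n(n+1)/2 = 9·10/2 = 45
Σ LCP = 0 + 1 + 3 + 2 + 1 + 1 + 0 + 0 + 1 = 9
distinct = 45 − 9 = 36

36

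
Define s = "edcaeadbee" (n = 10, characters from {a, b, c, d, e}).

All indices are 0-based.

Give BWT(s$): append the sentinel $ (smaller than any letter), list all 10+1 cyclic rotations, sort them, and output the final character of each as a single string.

eecddaeea$b

rank  rotation     last
    0  $edcaeadbee  e
    1  adbee$edcae  e
    2  aeadbee$edc  c
    3  bee$edcaead  d
    4  caeadbee$ed  d
    5  dbee$edcaea  a
    6  dcaeadbee$e  e
    7  e$edcaeadbe  e
    8  eadbee$edca  a
    9  edcaeadbee$  $
   10  ee$edcaeadb  b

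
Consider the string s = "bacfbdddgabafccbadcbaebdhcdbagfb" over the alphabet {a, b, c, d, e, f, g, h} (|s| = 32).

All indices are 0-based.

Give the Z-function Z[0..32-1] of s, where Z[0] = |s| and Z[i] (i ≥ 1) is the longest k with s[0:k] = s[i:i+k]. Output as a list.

[32, 0, 0, 0, 1, 0, 0, 0, 0, 0, 2, 0, 0, 0, 0, 2, 0, 0, 0, 2, 0, 0, 1, 0, 0, 0, 0, 2, 0, 0, 0, 1]

Z[0]=32
i=1: fresh scan; Z[1]=0
i=2: fresh scan; Z[2]=0
i=3: fresh scan; Z[3]=0
i=4: fresh scan; Z[4]=1 extend→box=[4,5)
i=5: fresh scan; Z[5]=0
i=6: fresh scan; Z[6]=0
i=7: fresh scan; Z[7]=0
i=8: fresh scan; Z[8]=0
i=9: fresh scan; Z[9]=0
i=10: fresh scan; Z[10]=2 extend→box=[10,12)
i=11: min(r-i=1, Z[1]=0)=0; Z[11]=0
i=12: fresh scan; Z[12]=0
i=13: fresh scan; Z[13]=0
i=14: fresh scan; Z[14]=0
i=15: fresh scan; Z[15]=2 extend→box=[15,17)
i=16: min(r-i=1, Z[1]=0)=0; Z[16]=0
i=17: fresh scan; Z[17]=0
i=18: fresh scan; Z[18]=0
i=19: fresh scan; Z[19]=2 extend→box=[19,21)
i=20: min(r-i=1, Z[1]=0)=0; Z[20]=0
i=21: fresh scan; Z[21]=0
i=22: fresh scan; Z[22]=1 extend→box=[22,23)
i=23: fresh scan; Z[23]=0
i=24: fresh scan; Z[24]=0
i=25: fresh scan; Z[25]=0
i=26: fresh scan; Z[26]=0
i=27: fresh scan; Z[27]=2 extend→box=[27,29)
i=28: min(r-i=1, Z[1]=0)=0; Z[28]=0
i=29: fresh scan; Z[29]=0
i=30: fresh scan; Z[30]=0
i=31: fresh scan; Z[31]=1 extend→box=[31,32)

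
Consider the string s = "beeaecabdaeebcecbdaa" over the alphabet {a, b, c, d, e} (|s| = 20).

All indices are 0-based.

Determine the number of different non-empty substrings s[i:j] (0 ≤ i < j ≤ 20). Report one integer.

rank | idx | suffix
   0 |  19 | a
   1 |  18 | aa
   2 |   6 | abdaeebcecbdaa
   3 |   3 | aecabdaeebcecbdaa
   4 |   9 | aeebcecbdaa
   5 |  12 | bcecbdaa
   6 |  16 | bdaa
   7 |   7 | bdaeebcecbdaa
   8 |   0 | beeaecabdaeebcecbdaa
   9 |   5 | cabdaeebcecbdaa
  10 |  15 | cbdaa
  11 |  13 | cecbdaa
  12 |  17 | daa
  13 |   8 | daeebcecbdaa
  14 |   2 | eaecabdaeebcecbdaa
  15 |  11 | ebcecbdaa
  16 |   4 | ecabdaeebcecbdaa
  17 |  14 | ecbdaa
  18 |   1 | eeaecabdaeebcecbdaa
  19 |  10 | eebcecbdaa

SA = [19, 18, 6, 3, 9, 12, 16, 7, 0, 5, 15, 13, 17, 8, 2, 11, 4, 14, 1, 10]
rank  pair      lcp
   1  s[19:],s[18:]  1  'a'
   2  s[18:],s[6:]  1  'a'
   3  s[6:],s[3:]  1  'a'
   4  s[3:],s[9:]  2  'ae'
   5  s[9:],s[12:]  0  ''
   6  s[12:],s[16:]  1  'b'
   7  s[16:],s[7:]  3  'bda'
   8  s[7:],s[0:]  1  'b'
   9  s[0:],s[5:]  0  ''
  10  s[5:],s[15:]  1  'c'
  11  s[15:],s[13:]  1  'c'
  12  s[13:],s[17:]  0  ''
  13  s[17:],s[8:]  2  'da'
  14  s[8:],s[2:]  0  ''
  15  s[2:],s[11:]  1  'e'
  16  s[11:],s[4:]  1  'e'
  17  s[4:],s[14:]  2  'ec'
  18  s[14:],s[1:]  1  'e'
  19  s[1:],s[10:]  2  'ee'

n(n+1)/2 = 20·21/2 = 210
Σ LCP = 0 + 1 + 1 + 1 + 2 + 0 + 1 + 3 + 1 + 0 + 1 + 1 + 0 + 2 + 0 + 1 + 1 + 2 + 1 + 2 = 21
distinct = 210 − 21 = 189

189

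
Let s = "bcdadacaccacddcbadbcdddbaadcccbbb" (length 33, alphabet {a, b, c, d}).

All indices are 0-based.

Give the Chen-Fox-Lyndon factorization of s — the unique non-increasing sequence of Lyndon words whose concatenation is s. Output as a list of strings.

emit factor 1: 'bcd' (i=0, period=3)
emit factor 2: 'ad' (i=3, period=2)
emit factor 3: 'acaccacddcbadbcdddb' (i=5, period=19)
emit factor 4: 'aadcccbbb' (i=24, period=9)

["bcd", "ad", "acaccacddcbadbcdddb", "aadcccbbb"]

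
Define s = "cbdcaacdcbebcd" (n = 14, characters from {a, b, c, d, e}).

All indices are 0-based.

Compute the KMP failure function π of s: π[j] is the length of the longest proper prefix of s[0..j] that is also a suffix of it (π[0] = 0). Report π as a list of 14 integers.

[0, 0, 0, 1, 0, 0, 1, 0, 1, 2, 0, 0, 1, 0]

π[0] = 0
j=1 s[j]='b': π[1]=0 (border '')
j=2 s[j]='d': π[2]=0 (border '')
j=3 s[j]='c': π[3]=1 (border 'c')
j=4 s[j]='a': k: 1→0; π[4]=0 (border '')
j=5 s[j]='a': π[5]=0 (border '')
j=6 s[j]='c': π[6]=1 (border 'c')
j=7 s[j]='d': k: 1→0; π[7]=0 (border '')
j=8 s[j]='c': π[8]=1 (border 'c')
j=9 s[j]='b': π[9]=2 (border 'cb')
j=10 s[j]='e': k: 2→0; π[10]=0 (border '')
j=11 s[j]='b': π[11]=0 (border '')
j=12 s[j]='c': π[12]=1 (border 'c')
j=13 s[j]='d': k: 1→0; π[13]=0 (border '')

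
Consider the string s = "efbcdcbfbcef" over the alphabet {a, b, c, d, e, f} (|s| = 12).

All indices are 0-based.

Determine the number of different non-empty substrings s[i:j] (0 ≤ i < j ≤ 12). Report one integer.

sorted suffixes:
  #0 SA[0]=2  'bcdcbfbcef'
  #1 SA[1]=8  'bcef'
  #2 SA[2]=6  'bfbcef'
  #3 SA[3]=5  'cbfbcef'
  #4 SA[4]=3  'cdcbfbcef'
  #5 SA[5]=9  'cef'
  #6 SA[6]=4  'dcbfbcef'
  #7 SA[7]=10  'ef'
  #8 SA[8]=0  'efbcdcbfbcef'
  #9 SA[9]=11  'f'
  #10 SA[10]=1  'fbcdcbfbcef'
  #11 SA[11]=7  'fbcef'

SA = [2, 8, 6, 5, 3, 9, 4, 10, 0, 11, 1, 7]
rank  pair      lcp
   1  s[2:],s[8:]  2  'bc'
   2  s[8:],s[6:]  1  'b'
   3  s[6:],s[5:]  0  ''
   4  s[5:],s[3:]  1  'c'
   5  s[3:],s[9:]  1  'c'
   6  s[9:],s[4:]  0  ''
   7  s[4:],s[10:]  0  ''
   8  s[10:],s[0:]  2  'ef'
   9  s[0:],s[11:]  0  ''
  10  s[11:],s[1:]  1  'f'
  11  s[1:],s[7:]  3  'fbc'

n(n+1)/2 = 12·13/2 = 78
Σ LCP = 0 + 2 + 1 + 0 + 1 + 1 + 0 + 0 + 2 + 0 + 1 + 3 = 11
distinct = 78 − 11 = 67

67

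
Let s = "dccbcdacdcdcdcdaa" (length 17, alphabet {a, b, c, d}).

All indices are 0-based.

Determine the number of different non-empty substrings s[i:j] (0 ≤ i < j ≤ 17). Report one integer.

rank→(start, suffix):
  0 → (16, 'a')
  1 → (15, 'aa')
  2 → (6, 'acdcdcdcdaa')
  3 → (3, 'bcdacdcdcdcdaa')
  4 → (2, 'cbcdacdcdcdcdaa')
  5 → (1, 'ccbcdacdcdcdcdaa')
  6 → (13, 'cdaa')
  7 → (4, 'cdacdcdcdcdaa')
  8 → (11, 'cdcdaa')
  9 → (9, 'cdcdcdaa')
  10 → (7, 'cdcdcdcdaa')
  11 → (14, 'daa')
  12 → (5, 'dacdcdcdcdaa')
  13 → (0, 'dccbcdacdcdcdcdaa')
  14 → (12, 'dcdaa')
  15 → (10, 'dcdcdaa')
  16 → (8, 'dcdcdcdaa')

SA = [16, 15, 6, 3, 2, 1, 13, 4, 11, 9, 7, 14, 5, 0, 12, 10, 8]
i: (SA[i-1],SA[i]) lcp shared
  1: (16,15) 1 'a'
  2: (15,6) 1 'a'
  3: (6,3) 0 ''
  4: (3,2) 0 ''
  5: (2,1) 1 'c'
  6: (1,13) 1 'c'
  7: (13,4) 3 'cda'
  8: (4,11) 2 'cd'
  9: (11,9) 4 'cdcd'
  10: (9,7) 6 'cdcdcd'
  11: (7,14) 0 ''
  12: (14,5) 2 'da'
  13: (5,0) 1 'd'
  14: (0,12) 2 'dc'
  15: (12,10) 3 'dcd'
  16: (10,8) 5 'dcdcd'

n(n+1)/2 = 17·18/2 = 153
Σ LCP = 0 + 1 + 1 + 0 + 0 + 1 + 1 + 3 + 2 + 4 + 6 + 0 + 2 + 1 + 2 + 3 + 5 = 32
distinct = 153 − 32 = 121

121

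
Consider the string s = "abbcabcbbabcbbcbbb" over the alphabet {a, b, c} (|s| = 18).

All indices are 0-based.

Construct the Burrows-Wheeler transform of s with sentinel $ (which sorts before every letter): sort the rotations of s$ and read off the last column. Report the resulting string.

rank  rotation             last
    0  $abbcabcbbabcbbcbbb  b
    1  abbcabcbbabcbbcbbb$  $
    2  abcbbabcbbcbbb$abbc  c
    3  abcbbcbbb$abbcabcbb  b
    4  b$abbcabcbbabcbbcbb  b
    5  babcbbcbbb$abbcabcb  b
    6  bb$abbcabcbbabcbbcb  b
    7  bbabcbbcbbb$abbcabc  c
    8  bbb$abbcabcbbabcbbc  c
    9  bbcabcbbabcbbcbbb$a  a
   10  bbcbbb$abbcabcbbabc  c
   11  bcabcbbabcbbcbbb$ab  b
   12  bcbbabcbbcbbb$abbca  a
   13  bcbbb$abbcabcbbabcb  b
   14  bcbbcbbb$abbcabcbba  a
   15  cabcbbabcbbcbbb$abb  b
   16  cbbabcbbcbbb$abbcab  b
   17  cbbb$abbcabcbbabcbb  b
   18  cbbcbbb$abbcabcbbab  b

b$cbbbbccacbababbbb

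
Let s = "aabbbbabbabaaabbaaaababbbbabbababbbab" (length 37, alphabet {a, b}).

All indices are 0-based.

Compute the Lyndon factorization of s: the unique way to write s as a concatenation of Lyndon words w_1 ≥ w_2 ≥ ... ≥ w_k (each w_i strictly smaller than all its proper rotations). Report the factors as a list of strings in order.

emit factor 1: 'aabbbbabbab' (i=0, period=11)
emit factor 2: 'aaabb' (i=11, period=5)
emit factor 3: 'aaaababbbbabbababbbab' (i=16, period=21)

["aabbbbabbab", "aaabb", "aaaababbbbabbababbbab"]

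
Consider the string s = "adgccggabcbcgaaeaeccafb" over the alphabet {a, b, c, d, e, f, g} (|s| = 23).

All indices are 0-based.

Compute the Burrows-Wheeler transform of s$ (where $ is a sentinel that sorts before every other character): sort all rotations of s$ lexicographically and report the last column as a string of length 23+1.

bgg$aecfaccbegbcaaaacgdc

rank  rotation                  last
    0  $adgccggabcbcgaaeaeccafb  b
    1  aaeaeccafb$adgccggabcbcg  g
    2  abcbcgaaeaeccafb$adgccgg  g
    3  adgccggabcbcgaaeaeccafb$  $
    4  aeaeccafb$adgccggabcbcga  a
    5  aeccafb$adgccggabcbcgaae  e
    6  afb$adgccggabcbcgaaeaecc  c
    7  b$adgccggabcbcgaaeaeccaf  f
    8  bcbcgaaeaeccafb$adgccgga  a
    9  bcgaaeaeccafb$adgccggabc  c
   10  cafb$adgccggabcbcgaaeaec  c
   11  cbcgaaeaeccafb$adgccggab  b
   12  ccafb$adgccggabcbcgaaeae  e
   13  ccggabcbcgaaeaeccafb$adg  g
   14  cgaaeaeccafb$adgccggabcb  b
   15  cggabcbcgaaeaeccafb$adgc  c
   16  dgccggabcbcgaaeaeccafb$a  a
   17  eaeccafb$adgccggabcbcgaa  a
   18  eccafb$adgccggabcbcgaaea  a
   19  fb$adgccggabcbcgaaeaecca  a
   20  gaaeaeccafb$adgccggabcbc  c
   21  gabcbcgaaeaeccafb$adgccg  g
   22  gccggabcbcgaaeaeccafb$ad  d
   23  ggabcbcgaaeaeccafb$adgcc  c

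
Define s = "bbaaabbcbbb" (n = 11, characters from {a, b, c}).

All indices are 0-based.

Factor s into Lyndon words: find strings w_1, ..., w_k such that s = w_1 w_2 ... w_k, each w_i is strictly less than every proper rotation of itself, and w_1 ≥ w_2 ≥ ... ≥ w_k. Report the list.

emit factor 1: 'b' (i=0, period=1)
emit factor 2: 'b' (i=1, period=1)
emit factor 3: 'aaabbcbbb' (i=2, period=9)

["b", "b", "aaabbcbbb"]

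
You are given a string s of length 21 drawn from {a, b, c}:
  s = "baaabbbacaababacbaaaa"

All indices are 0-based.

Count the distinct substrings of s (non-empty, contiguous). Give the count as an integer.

193

rank | idx | suffix
   0 |  20 | a
   1 |  19 | aa
   2 |  18 | aaa
   3 |  17 | aaaa
   4 |   1 | aaabbbacaababacbaaaa
   5 |   9 | aababacbaaaa
   6 |   2 | aabbbacaababacbaaaa
   7 |  10 | ababacbaaaa
   8 |  12 | abacbaaaa
   9 |   3 | abbbacaababacbaaaa
  10 |   7 | acaababacbaaaa
  11 |  14 | acbaaaa
  12 |  16 | baaaa
  13 |   0 | baaabbbacaababacbaaaa
  14 |  11 | babacbaaaa
  15 |   6 | bacaababacbaaaa
  16 |  13 | bacbaaaa
  17 |   5 | bbacaababacbaaaa
  18 |   4 | bbbacaababacbaaaa
  19 |   8 | caababacbaaaa
  20 |  15 | cbaaaa

SA = [20, 19, 18, 17, 1, 9, 2, 10, 12, 3, 7, 14, 16, 0, 11, 6, 13, 5, 4, 8, 15]
rank  pair      lcp
   1  s[20:],s[19:]  1  'a'
   2  s[19:],s[18:]  2  'aa'
   3  s[18:],s[17:]  3  'aaa'
   4  s[17:],s[1:]  3  'aaa'
   5  s[1:],s[9:]  2  'aa'
   6  s[9:],s[2:]  3  'aab'
   7  s[2:],s[10:]  1  'a'
   8  s[10:],s[12:]  3  'aba'
   9  s[12:],s[3:]  2  'ab'
  10  s[3:],s[7:]  1  'a'
  11  s[7:],s[14:]  2  'ac'
  12  s[14:],s[16:]  0  ''
  13  s[16:],s[0:]  4  'baaa'
  14  s[0:],s[11:]  2  'ba'
  15  s[11:],s[6:]  2  'ba'
  16  s[6:],s[13:]  3  'bac'
  17  s[13:],s[5:]  1  'b'
  18  s[5:],s[4:]  2  'bb'
  19  s[4:],s[8:]  0  ''
  20  s[8:],s[15:]  1  'c'

n(n+1)/2 = 21·22/2 = 231
Σ LCP = 0 + 1 + 2 + 3 + 3 + 2 + 3 + 1 + 3 + 2 + 1 + 2 + 0 + 4 + 2 + 2 + 3 + 1 + 2 + 0 + 1 = 38
distinct = 231 − 38 = 193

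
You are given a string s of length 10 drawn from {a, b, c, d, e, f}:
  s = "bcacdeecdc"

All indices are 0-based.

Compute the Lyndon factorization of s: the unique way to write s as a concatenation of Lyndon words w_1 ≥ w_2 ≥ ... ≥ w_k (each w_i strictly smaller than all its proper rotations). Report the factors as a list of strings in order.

emit factor 1: 'bc' (i=0, period=2)
emit factor 2: 'acdeecdc' (i=2, period=8)

["bc", "acdeecdc"]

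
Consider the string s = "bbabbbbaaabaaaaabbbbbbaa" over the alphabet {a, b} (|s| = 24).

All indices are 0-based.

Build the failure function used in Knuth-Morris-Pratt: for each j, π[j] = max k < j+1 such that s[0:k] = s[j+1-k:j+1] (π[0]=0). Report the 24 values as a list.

π[0] = 0
j=1 s[j]='b': π[1]=1 (border 'b')
j=2 s[j]='a': k: 1→0; π[2]=0 (border '')
j=3 s[j]='b': π[3]=1 (border 'b')
j=4 s[j]='b': π[4]=2 (border 'bb')
j=5 s[j]='b': k: 2→1; π[5]=2 (border 'bb')
j=6 s[j]='b': k: 2→1; π[6]=2 (border 'bb')
j=7 s[j]='a': π[7]=3 (border 'bba')
j=8 s[j]='a': k: 3→0; π[8]=0 (border '')
j=9 s[j]='a': π[9]=0 (border '')
j=10 s[j]='b': π[10]=1 (border 'b')
j=11 s[j]='a': k: 1→0; π[11]=0 (border '')
j=12 s[j]='a': π[12]=0 (border '')
j=13 s[j]='a': π[13]=0 (border '')
j=14 s[j]='a': π[14]=0 (border '')
j=15 s[j]='a': π[15]=0 (border '')
j=16 s[j]='b': π[16]=1 (border 'b')
j=17 s[j]='b': π[17]=2 (border 'bb')
j=18 s[j]='b': k: 2→1; π[18]=2 (border 'bb')
j=19 s[j]='b': k: 2→1; π[19]=2 (border 'bb')
j=20 s[j]='b': k: 2→1; π[20]=2 (border 'bb')
j=21 s[j]='b': k: 2→1; π[21]=2 (border 'bb')
j=22 s[j]='a': π[22]=3 (border 'bba')
j=23 s[j]='a': k: 3→0; π[23]=0 (border '')

[0, 1, 0, 1, 2, 2, 2, 3, 0, 0, 1, 0, 0, 0, 0, 0, 1, 2, 2, 2, 2, 2, 3, 0]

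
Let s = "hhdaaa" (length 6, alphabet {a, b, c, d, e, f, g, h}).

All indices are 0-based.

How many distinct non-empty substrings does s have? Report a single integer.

17

rank→(start, suffix):
  0 → (5, 'a')
  1 → (4, 'aa')
  2 → (3, 'aaa')
  3 → (2, 'daaa')
  4 → (1, 'hdaaa')
  5 → (0, 'hhdaaa')

SA = [5, 4, 3, 2, 1, 0]
rank  pair      lcp
   1  s[5:],s[4:]  1  'a'
   2  s[4:],s[3:]  2  'aa'
   3  s[3:],s[2:]  0  ''
   4  s[2:],s[1:]  0  ''
   5  s[1:],s[0:]  1  'h'

n(n+1)/2 = 6·7/2 = 21
Σ LCP = 0 + 1 + 2 + 0 + 0 + 1 = 4
distinct = 21 − 4 = 17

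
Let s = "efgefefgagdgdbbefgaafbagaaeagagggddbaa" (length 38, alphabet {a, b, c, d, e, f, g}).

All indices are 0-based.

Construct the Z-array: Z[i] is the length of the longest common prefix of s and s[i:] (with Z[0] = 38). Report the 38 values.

Z[0]=38
i=1: fresh scan; Z[1]=0
i=2: fresh scan; Z[2]=0
i=3: fresh scan; Z[3]=2 extend→box=[3,5)
i=4: min(r-i=1, Z[1]=0)=0; Z[4]=0
i=5: fresh scan; Z[5]=3 extend→box=[5,8)
i=6: min(r-i=2, Z[1]=0)=0; Z[6]=0
i=7: min(r-i=1, Z[2]=0)=0; Z[7]=0
i=8: fresh scan; Z[8]=0
i=9: fresh scan; Z[9]=0
i=10: fresh scan; Z[10]=0
i=11: fresh scan; Z[11]=0
i=12: fresh scan; Z[12]=0
i=13: fresh scan; Z[13]=0
i=14: fresh scan; Z[14]=0
i=15: fresh scan; Z[15]=3 extend→box=[15,18)
i=16: min(r-i=2, Z[1]=0)=0; Z[16]=0
i=17: min(r-i=1, Z[2]=0)=0; Z[17]=0
i=18: fresh scan; Z[18]=0
i=19: fresh scan; Z[19]=0
i=20: fresh scan; Z[20]=0
i=21: fresh scan; Z[21]=0
i=22: fresh scan; Z[22]=0
i=23: fresh scan; Z[23]=0
i=24: fresh scan; Z[24]=0
i=25: fresh scan; Z[25]=0
i=26: fresh scan; Z[26]=1 extend→box=[26,27)
i=27: fresh scan; Z[27]=0
i=28: fresh scan; Z[28]=0
i=29: fresh scan; Z[29]=0
i=30: fresh scan; Z[30]=0
i=31: fresh scan; Z[31]=0
i=32: fresh scan; Z[32]=0
i=33: fresh scan; Z[33]=0
i=34: fresh scan; Z[34]=0
i=35: fresh scan; Z[35]=0
i=36: fresh scan; Z[36]=0
i=37: fresh scan; Z[37]=0

[38, 0, 0, 2, 0, 3, 0, 0, 0, 0, 0, 0, 0, 0, 0, 3, 0, 0, 0, 0, 0, 0, 0, 0, 0, 0, 1, 0, 0, 0, 0, 0, 0, 0, 0, 0, 0, 0]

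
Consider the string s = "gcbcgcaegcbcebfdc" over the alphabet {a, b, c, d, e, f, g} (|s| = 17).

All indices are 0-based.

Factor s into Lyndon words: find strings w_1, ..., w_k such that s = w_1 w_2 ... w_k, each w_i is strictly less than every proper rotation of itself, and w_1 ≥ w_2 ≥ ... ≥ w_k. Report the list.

["g", "c", "bcgc", "aegcbcebfdc"]

emit factor 1: 'g' (i=0, period=1)
emit factor 2: 'c' (i=1, period=1)
emit factor 3: 'bcgc' (i=2, period=4)
emit factor 4: 'aegcbcebfdc' (i=6, period=11)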